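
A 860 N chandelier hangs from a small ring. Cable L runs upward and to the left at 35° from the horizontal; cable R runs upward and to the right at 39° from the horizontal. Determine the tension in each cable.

T_L = 695.3 N, T_R = 732.9 N

ΣF_x = 0: −T_L·cos35° + T_R·cos39° = 0 → T_R = 1.05405·T_L.
ΣF_y = 0: T_L·sin35° + T_R·sin39° = 860.
Substitute: T_L·(0.573576 + 1.05405·0.62932) = 860 → T_L = 695.281 ≈ 695.3 N.
Then T_R = 1.05405 × 695.281 = 732.9 N.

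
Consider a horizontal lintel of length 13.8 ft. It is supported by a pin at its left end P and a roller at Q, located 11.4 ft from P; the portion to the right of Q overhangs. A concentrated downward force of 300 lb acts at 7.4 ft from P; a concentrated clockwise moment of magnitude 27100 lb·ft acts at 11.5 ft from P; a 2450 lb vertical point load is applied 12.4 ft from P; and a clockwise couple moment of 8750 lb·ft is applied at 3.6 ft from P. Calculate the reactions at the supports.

Taking moments about P: Q_y·11.4 − 300·7.4 − 27100 − 2450·12.4 − 8750 = 0 → Q_y = 68450/11.4 = 6004.39 ≈ 6004 lb.
ΣF_y = 0: P_y + 6004.39 − 300 − 2450 = 0 → P_y = -3254 lb.
ΣF_x = 0: no horizontal applied forces, so P_x = 0.

P_x = 0, P_y = -3254 lb, Q_y = 6004 lb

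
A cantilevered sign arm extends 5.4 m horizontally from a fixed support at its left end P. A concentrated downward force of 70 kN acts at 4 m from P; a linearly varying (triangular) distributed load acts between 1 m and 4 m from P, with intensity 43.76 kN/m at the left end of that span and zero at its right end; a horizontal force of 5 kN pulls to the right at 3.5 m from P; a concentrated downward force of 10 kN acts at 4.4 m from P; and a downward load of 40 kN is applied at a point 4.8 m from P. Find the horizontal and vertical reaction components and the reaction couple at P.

Resultant of the triangular load: ½ × 43.76 × 3 = 65.64 kN, acting at 2 m from P (one-third of the span from the peak).
ΣF_x = 0: P_x + 5 = 0 → P_x = -5.000 kN.
ΣF_y = 0: P_y − 70 − ½·43.76·3 − 10 − 40 = 0 → P_y = 185.6 kN.
ΣM about P: M_P − 70·4 − (½·43.76·3)·2 − 10·4.4 − 40·4.8 = 0 → M_P = 647.3 kN·m.

P_x = -5.000 kN, P_y = 185.6 kN, M_P = 647.3 kN·m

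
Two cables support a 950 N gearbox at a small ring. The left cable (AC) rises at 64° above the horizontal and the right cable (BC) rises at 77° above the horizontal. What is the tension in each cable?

ΣF_x = 0: −T_AC·cos64° + T_BC·cos77° = 0 → T_BC = 1.94874·T_AC.
ΣF_y = 0: T_AC·sin64° + T_BC·sin77° = 950.
Substitute: T_AC·(0.898794 + 1.94874·0.97437) = 950 → T_AC = 339.578 ≈ 339.6 N.
Then T_BC = 1.94874 × 339.578 = 661.7 N.

T_AC = 339.6 N, T_BC = 661.7 N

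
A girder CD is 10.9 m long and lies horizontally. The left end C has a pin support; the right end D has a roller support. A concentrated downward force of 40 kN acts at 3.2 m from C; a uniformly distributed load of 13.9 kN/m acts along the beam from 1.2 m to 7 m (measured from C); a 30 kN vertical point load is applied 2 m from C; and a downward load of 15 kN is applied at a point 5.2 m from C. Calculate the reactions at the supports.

Resultant of the distributed load: 13.9 × 5.8 = 80.62 kN at 4.1 m from C.
Taking moments about C: D_y·10.9 − 40·3.2 − (13.9·5.8)·4.1 − 30·2 − 15·5.2 = 0 → D_y = 596.542/10.9 = 54.7286 ≈ 54.73 kN.
ΣF_y = 0: C_y + 54.7286 − 40 − 13.9·5.8 − 30 − 15 = 0 → C_y = 110.9 kN.
ΣF_x = 0: no horizontal applied forces, so C_x = 0.

C_x = 0, C_y = 110.9 kN, D_y = 54.73 kN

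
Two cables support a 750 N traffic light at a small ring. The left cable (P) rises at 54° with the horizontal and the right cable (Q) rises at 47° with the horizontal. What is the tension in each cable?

T_P = 521.1 N, T_Q = 449.1 N

ΣF_x = 0: −T_P·cos54° + T_Q·cos47° = 0 → T_Q = 0.861857·T_P.
ΣF_y = 0: T_P·sin54° + T_Q·sin47° = 750.
Substitute: T_P·(0.809017 + 0.861857·0.731354) = 750 → T_P = 521.072 ≈ 521.1 N.
Then T_Q = 0.861857 × 521.072 = 449.1 N.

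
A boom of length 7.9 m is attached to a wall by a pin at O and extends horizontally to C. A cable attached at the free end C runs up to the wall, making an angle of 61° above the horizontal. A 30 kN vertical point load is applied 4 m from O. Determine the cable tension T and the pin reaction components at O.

ΣM about O: T·sin61°·7.9 − 30·4 = 0 → T = 120/(7.9·0.87462) = 17.3674 ≈ 17.37 kN.
ΣF_x = 0: O_x − T·cos61° = 0 → O_x = 17.3674 × 0.48481 = 8.420 kN.
ΣF_y = 0: O_y + T·sin61° − 30 = 0 → O_y = 30 − 17.3674 × 0.87462 = 14.81 kN.

T = 17.37 kN, O_x = 8.420 kN, O_y = 14.81 kN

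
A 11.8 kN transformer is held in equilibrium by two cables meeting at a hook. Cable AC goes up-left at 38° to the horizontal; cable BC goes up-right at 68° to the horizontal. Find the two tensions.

ΣF_x = 0: −T_AC·cos38° + T_BC·cos68° = 0 → T_BC = 2.10357·T_AC.
ΣF_y = 0: T_AC·sin38° + T_BC·sin68° = 11.8.
Substitute: T_AC·(0.615661 + 2.10357·0.927184) = 11.8 → T_AC = 4.59849 ≈ 4.598 kN.
Then T_BC = 2.10357 × 4.59849 = 9.673 kN.

T_AC = 4.598 kN, T_BC = 9.673 kN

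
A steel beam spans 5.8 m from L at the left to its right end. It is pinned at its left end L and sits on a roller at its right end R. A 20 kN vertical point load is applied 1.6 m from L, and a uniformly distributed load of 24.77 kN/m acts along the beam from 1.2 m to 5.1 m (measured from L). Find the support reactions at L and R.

L_x = 0, L_y = 58.62 kN, R_y = 57.98 kN

Resultant of the distributed load: 24.77 × 3.9 = 96.603 kN at 3.15 m from L.
ΣM about L: R_y·5.8 − 20·1.6 − (24.77·3.9)·3.15 = 0 → R_y = 336.29945/5.8 = 57.9827 ≈ 57.98 kN.
ΣF_y = 0: L_y + 57.9827 − 20 − 24.77·3.9 = 0 → L_y = 58.62 kN.
ΣF_x = 0: no horizontal applied forces, so L_x = 0.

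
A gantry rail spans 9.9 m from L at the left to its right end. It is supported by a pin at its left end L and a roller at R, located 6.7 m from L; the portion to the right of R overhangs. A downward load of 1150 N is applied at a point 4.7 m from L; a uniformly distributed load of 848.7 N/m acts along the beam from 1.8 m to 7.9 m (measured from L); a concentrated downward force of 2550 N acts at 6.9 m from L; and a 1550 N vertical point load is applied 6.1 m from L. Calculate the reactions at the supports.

Resultant of the distributed load: 848.7 × 6.1 = 5177.07 N at 4.85 m from L.
Taking moments about L: R_y·6.7 − 1150·4.7 − (848.7·6.1)·4.85 − 2550·6.9 − 1550·6.1 = 0 → R_y = 57563.7895/6.7 = 8591.61 ≈ 8592 N.
ΣF_y = 0: L_y + 8591.61 − 1150 − 848.7·6.1 − 2550 − 1550 = 0 → L_y = 1835 N.
ΣF_x = 0: no horizontal applied forces, so L_x = 0.

L_x = 0, L_y = 1835 N, R_y = 8592 N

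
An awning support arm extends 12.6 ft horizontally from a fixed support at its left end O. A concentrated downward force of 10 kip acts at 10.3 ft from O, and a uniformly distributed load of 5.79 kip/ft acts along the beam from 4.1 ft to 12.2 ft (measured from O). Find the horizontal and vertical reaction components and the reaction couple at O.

O_x = 0, O_y = 56.90 kip, M_O = 485.2 kip·ft

Resultant of the distributed load: 5.79 × 8.1 = 46.899 kip at 8.15 ft from O.
ΣF_x = 0: O_x = 0.
ΣF_y = 0: O_y − 10 − 5.79·8.1 = 0 → O_y = 56.90 kip.
ΣM about O: M_O − 10·10.3 − (5.79·8.1)·8.15 = 0 → M_O = 485.2 kip·ft.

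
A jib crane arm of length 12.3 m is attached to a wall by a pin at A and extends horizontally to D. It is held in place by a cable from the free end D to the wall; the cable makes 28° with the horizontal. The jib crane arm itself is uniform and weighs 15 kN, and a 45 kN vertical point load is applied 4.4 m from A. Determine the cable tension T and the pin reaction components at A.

ΣM about A: T·sin28°·12.3 − 15·6.15 − 45·4.4 = 0 → T = 290.25/(12.3·0.469472) = 50.264 ≈ 50.26 kN.
ΣF_x = 0: A_x − T·cos28° = 0 → A_x = 50.264 × 0.882948 = 44.38 kN.
ΣF_y = 0: A_y + T·sin28° − 15 − 45 = 0 → A_y = 60 − 50.264 × 0.469472 = 36.40 kN.

T = 50.26 kN, A_x = 44.38 kN, A_y = 36.40 kN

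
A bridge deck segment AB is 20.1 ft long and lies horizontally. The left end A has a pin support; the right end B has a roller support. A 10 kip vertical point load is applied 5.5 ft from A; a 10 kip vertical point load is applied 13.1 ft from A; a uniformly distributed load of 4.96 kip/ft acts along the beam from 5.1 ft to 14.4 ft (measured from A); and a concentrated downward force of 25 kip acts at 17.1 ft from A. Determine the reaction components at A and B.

Resultant of the distributed load: 4.96 × 9.3 = 46.128 kip at 9.75 ft from A.
Taking moments about A: B_y·20.1 − 10·5.5 − 10·13.1 − (4.96·9.3)·9.75 − 25·17.1 = 0 → B_y = 1063.248/20.1 = 52.8979 ≈ 52.90 kip.
ΣF_y = 0: A_y + 52.8979 − 10 − 10 − 4.96·9.3 − 25 = 0 → A_y = 38.23 kip.
ΣF_x = 0: no horizontal applied forces, so A_x = 0.

A_x = 0, A_y = 38.23 kip, B_y = 52.90 kip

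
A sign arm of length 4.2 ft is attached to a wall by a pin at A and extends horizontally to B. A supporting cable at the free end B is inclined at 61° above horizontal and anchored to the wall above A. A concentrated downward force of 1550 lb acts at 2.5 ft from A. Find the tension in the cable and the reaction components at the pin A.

T = 1055 lb, A_x = 511.4 lb, A_y = 627.4 lb

ΣM about A: T·sin61°·4.2 − 1550·2.5 = 0 → T = 3875/(4.2·0.87462) = 1054.88 ≈ 1055 lb.
ΣF_x = 0: A_x − T·cos61° = 0 → A_x = 1054.88 × 0.48481 = 511.4 lb.
ΣF_y = 0: A_y + T·sin61° − 1550 = 0 → A_y = 1550 − 1054.88 × 0.87462 = 627.4 lb.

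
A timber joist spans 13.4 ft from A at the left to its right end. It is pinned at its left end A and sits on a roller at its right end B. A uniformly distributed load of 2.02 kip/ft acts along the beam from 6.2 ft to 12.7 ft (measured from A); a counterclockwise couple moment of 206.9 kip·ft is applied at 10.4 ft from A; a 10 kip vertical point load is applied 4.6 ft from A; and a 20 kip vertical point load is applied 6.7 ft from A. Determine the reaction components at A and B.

A_x = 0, A_y = 35.88 kip, B_y = 7.252 kip

Resultant of the distributed load: 2.02 × 6.5 = 13.13 kip at 9.45 ft from A.
Moments about A: B_y·13.4 − (2.02·6.5)·9.45 + 206.9 − 10·4.6 − 20·6.7 = 0 → B_y = 97.1785/13.4 = 7.25213 ≈ 7.252 kip.
ΣF_y = 0: A_y + 7.25213 − 2.02·6.5 − 10 − 20 = 0 → A_y = 35.88 kip.
ΣF_x = 0: no horizontal applied forces, so A_x = 0.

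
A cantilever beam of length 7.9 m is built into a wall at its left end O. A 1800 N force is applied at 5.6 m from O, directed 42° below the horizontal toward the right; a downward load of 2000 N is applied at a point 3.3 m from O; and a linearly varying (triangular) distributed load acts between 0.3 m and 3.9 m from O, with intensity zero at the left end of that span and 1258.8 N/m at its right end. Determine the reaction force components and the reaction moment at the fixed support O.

Resultant of the triangular load: ½ × 1258.8 × 3.6 = 2265.84 N, acting at 2.7 m from O (one-third of the span from the peak).
ΣF_x = 0: O_x + 1800·cos42° = 0 → O_x = -1338 N.
ΣF_y = 0: O_y − 1800·sin42° − 2000 − ½·1258.8·3.6 = 0 → O_y = 5470 N.
ΣM about O: M_O − 1800·sin42°·5.6 − 2000·3.3 − (½·1258.8·3.6)·2.7 = 0 → M_O = 19460 N·m.

O_x = -1338 N, O_y = 5470 N, M_O = 19460 N·m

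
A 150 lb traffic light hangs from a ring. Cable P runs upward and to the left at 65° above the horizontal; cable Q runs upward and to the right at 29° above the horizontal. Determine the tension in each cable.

T_P = 131.5 lb, T_Q = 63.55 lb

ΣF_x = 0: −T_P·cos65° + T_Q·cos29° = 0 → T_Q = 0.483202·T_P.
ΣF_y = 0: T_P·sin65° + T_Q·sin29° = 150.
Substitute: T_P·(0.906308 + 0.483202·0.48481) = 150 → T_P = 131.513 ≈ 131.5 lb.
Then T_Q = 0.483202 × 131.513 = 63.55 lb.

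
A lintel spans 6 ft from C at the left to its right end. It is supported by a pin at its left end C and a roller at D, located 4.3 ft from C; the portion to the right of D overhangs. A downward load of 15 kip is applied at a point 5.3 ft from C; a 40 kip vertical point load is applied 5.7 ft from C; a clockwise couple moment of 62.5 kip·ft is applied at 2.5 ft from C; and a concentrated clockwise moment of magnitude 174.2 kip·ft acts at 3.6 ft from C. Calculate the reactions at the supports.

Taking moments about C: D_y·4.3 − 15·5.3 − 40·5.7 − 62.5 − 174.2 = 0 → D_y = 544.2/4.3 = 126.558 ≈ 126.6 kip.
ΣF_y = 0: C_y + 126.558 − 15 − 40 = 0 → C_y = -71.56 kip.
ΣF_x = 0: no horizontal applied forces, so C_x = 0.

C_x = 0, C_y = -71.56 kip, D_y = 126.6 kip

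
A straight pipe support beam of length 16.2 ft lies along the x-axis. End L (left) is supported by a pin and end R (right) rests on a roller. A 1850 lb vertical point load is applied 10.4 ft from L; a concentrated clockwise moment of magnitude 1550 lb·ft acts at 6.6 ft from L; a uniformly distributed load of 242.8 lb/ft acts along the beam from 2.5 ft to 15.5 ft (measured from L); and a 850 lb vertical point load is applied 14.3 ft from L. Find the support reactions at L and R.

L_x = 0, L_y = 2069 lb, R_y = 3787 lb

Resultant of the distributed load: 242.8 × 13 = 3156.4 lb at 9 ft from L.
ΣM about L: R_y·16.2 − 1850·10.4 − 1550 − (242.8·13)·9 − 850·14.3 = 0 → R_y = 61352.6/16.2 = 3787.2 ≈ 3787 lb.
ΣF_y = 0: L_y + 3787.2 − 1850 − 242.8·13 − 850 = 0 → L_y = 2069 lb.
ΣF_x = 0: no horizontal applied forces, so L_x = 0.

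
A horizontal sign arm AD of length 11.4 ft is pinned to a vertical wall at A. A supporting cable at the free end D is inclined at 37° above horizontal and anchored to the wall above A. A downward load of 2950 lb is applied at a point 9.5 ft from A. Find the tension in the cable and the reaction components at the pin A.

T = 4085 lb, A_x = 3262 lb, A_y = 491.7 lb

ΣM about A: T·sin37°·11.4 − 2950·9.5 = 0 → T = 28025/(11.4·0.601815) = 4084.87 ≈ 4085 lb.
ΣF_x = 0: A_x − T·cos37° = 0 → A_x = 4084.87 × 0.798636 = 3262 lb.
ΣF_y = 0: A_y + T·sin37° − 2950 = 0 → A_y = 2950 − 4084.87 × 0.601815 = 491.7 lb.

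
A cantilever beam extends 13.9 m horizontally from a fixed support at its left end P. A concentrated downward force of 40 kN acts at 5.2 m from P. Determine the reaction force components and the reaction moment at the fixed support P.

P_x = 0, P_y = 40.00 kN, M_P = 208.0 kN·m

ΣF_x = 0: P_x = 0.
ΣF_y = 0: P_y − 40 = 0 → P_y = 40.00 kN.
ΣM about P: M_P − 40·5.2 = 0 → M_P = 208.0 kN·m.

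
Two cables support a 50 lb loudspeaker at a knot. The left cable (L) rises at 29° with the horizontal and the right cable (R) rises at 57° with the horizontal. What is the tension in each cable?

T_L = 27.30 lb, T_R = 43.84 lb

ΣF_x = 0: −T_L·cos29° + T_R·cos57° = 0 → T_R = 1.60587·T_L.
ΣF_y = 0: T_L·sin29° + T_R·sin57° = 50.
Substitute: T_L·(0.48481 + 1.60587·0.838671) = 50 → T_L = 27.2984 ≈ 27.30 lb.
Then T_R = 1.60587 × 27.2984 = 43.84 lb.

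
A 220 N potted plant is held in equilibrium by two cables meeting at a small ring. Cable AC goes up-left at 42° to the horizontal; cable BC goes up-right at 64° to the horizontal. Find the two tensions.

ΣF_x = 0: −T_AC·cos42° + T_BC·cos64° = 0 → T_BC = 1.69524·T_AC.
ΣF_y = 0: T_AC·sin42° + T_BC·sin64° = 220.
Substitute: T_AC·(0.669131 + 1.69524·0.898794) = 220 → T_AC = 100.328 ≈ 100.3 N.
Then T_BC = 1.69524 × 100.328 = 170.1 N.

T_AC = 100.3 N, T_BC = 170.1 N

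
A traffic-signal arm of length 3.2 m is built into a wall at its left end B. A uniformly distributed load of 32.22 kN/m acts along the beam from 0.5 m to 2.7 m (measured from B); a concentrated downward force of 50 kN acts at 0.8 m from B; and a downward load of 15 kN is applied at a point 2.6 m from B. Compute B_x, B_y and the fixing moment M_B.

B_x = 0, B_y = 135.9 kN, M_B = 192.4 kN·m

Resultant of the distributed load: 32.22 × 2.2 = 70.884 kN at 1.6 m from B.
ΣF_x = 0: B_x = 0.
ΣF_y = 0: B_y − 32.22·2.2 − 50 − 15 = 0 → B_y = 135.9 kN.
ΣM about B: M_B − (32.22·2.2)·1.6 − 50·0.8 − 15·2.6 = 0 → M_B = 192.4 kN·m.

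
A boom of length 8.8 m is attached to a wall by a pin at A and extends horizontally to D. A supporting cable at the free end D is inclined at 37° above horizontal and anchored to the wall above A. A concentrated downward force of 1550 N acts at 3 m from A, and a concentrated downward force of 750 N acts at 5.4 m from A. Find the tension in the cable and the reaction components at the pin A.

ΣM about A: T·sin37°·8.8 − 1550·3 − 750·5.4 = 0 → T = 8700/(8.8·0.601815) = 1642.76 ≈ 1643 N.
ΣF_x = 0: A_x − T·cos37° = 0 → A_x = 1642.76 × 0.798636 = 1312 N.
ΣF_y = 0: A_y + T·sin37° − 1550 − 750 = 0 → A_y = 2300 − 1642.76 × 0.601815 = 1311 N.

T = 1643 N, A_x = 1312 N, A_y = 1311 N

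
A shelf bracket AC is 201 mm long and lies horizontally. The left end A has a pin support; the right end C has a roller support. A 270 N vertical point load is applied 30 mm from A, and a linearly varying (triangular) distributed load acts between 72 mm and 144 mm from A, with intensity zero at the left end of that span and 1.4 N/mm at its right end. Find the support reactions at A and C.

A_x = 0, A_y = 250.0 N, C_y = 70.39 N

Resultant of the triangular load: ½ × 1.4 × 72 = 50.4 N, acting at 120 mm from A (one-third of the span from the peak).
Taking moments about A: C_y·201 − 270·30 − (½·1.4·72)·120 = 0 → C_y = 14148/201 = 70.3881 ≈ 70.39 N.
ΣF_y = 0: A_y + 70.3881 − 270 − ½·1.4·72 = 0 → A_y = 250.0 N.
ΣF_x = 0: no horizontal applied forces, so A_x = 0.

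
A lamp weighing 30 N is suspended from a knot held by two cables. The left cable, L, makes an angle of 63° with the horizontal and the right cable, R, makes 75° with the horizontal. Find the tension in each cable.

ΣF_x = 0: −T_L·cos63° + T_R·cos75° = 0 → T_R = 1.75408·T_L.
ΣF_y = 0: T_L·sin63° + T_R·sin75° = 30.
Substitute: T_L·(0.891007 + 1.75408·0.965926) = 30 → T_L = 11.604 ≈ 11.60 N.
Then T_R = 1.75408 × 11.604 = 20.35 N.

T_L = 11.60 N, T_R = 20.35 N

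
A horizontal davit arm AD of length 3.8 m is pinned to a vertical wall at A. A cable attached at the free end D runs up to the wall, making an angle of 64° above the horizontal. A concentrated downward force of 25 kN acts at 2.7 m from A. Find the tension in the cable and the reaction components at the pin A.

ΣM about A: T·sin64°·3.8 − 25·2.7 = 0 → T = 67.5/(3.8·0.898794) = 19.7633 ≈ 19.76 kN.
ΣF_x = 0: A_x − T·cos64° = 0 → A_x = 19.7633 × 0.438371 = 8.664 kN.
ΣF_y = 0: A_y + T·sin64° − 25 = 0 → A_y = 25 − 19.7633 × 0.898794 = 7.237 kN.

T = 19.76 kN, A_x = 8.664 kN, A_y = 7.237 kN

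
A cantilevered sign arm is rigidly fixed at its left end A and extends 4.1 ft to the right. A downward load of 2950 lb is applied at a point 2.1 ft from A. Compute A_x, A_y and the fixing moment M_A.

A_x = 0, A_y = 2950 lb, M_A = 6195 lb·ft

ΣF_x = 0: A_x = 0.
ΣF_y = 0: A_y − 2950 = 0 → A_y = 2950 lb.
ΣM about A: M_A − 2950·2.1 = 0 → M_A = 6195 lb·ft.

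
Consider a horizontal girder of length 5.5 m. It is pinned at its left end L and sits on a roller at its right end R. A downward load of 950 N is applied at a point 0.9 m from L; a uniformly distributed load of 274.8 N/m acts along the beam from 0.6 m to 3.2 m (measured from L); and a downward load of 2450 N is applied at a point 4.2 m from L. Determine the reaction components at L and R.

L_x = 0, L_y = 1841 N, R_y = 2273 N

Resultant of the distributed load: 274.8 × 2.6 = 714.48 N at 1.9 m from L.
Moments about L: R_y·5.5 − 950·0.9 − (274.8·2.6)·1.9 − 2450·4.2 = 0 → R_y = 12502.512/5.5 = 2273.18 ≈ 2273 N.
ΣF_y = 0: L_y + 2273.18 − 950 − 274.8·2.6 − 2450 = 0 → L_y = 1841 N.
ΣF_x = 0: no horizontal applied forces, so L_x = 0.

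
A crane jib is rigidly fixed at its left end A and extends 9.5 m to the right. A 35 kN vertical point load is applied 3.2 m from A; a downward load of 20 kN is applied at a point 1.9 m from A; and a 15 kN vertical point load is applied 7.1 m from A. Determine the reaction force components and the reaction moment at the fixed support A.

ΣF_x = 0: A_x = 0.
ΣF_y = 0: A_y − 35 − 20 − 15 = 0 → A_y = 70.00 kN.
ΣM about A: M_A − 35·3.2 − 20·1.9 − 15·7.1 = 0 → M_A = 256.5 kN·m.

A_x = 0, A_y = 70.00 kN, M_A = 256.5 kN·m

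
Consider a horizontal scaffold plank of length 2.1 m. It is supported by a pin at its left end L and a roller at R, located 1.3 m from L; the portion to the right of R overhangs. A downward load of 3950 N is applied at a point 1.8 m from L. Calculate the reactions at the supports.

L_x = 0, L_y = -1519 N, R_y = 5469 N

Moments about L: R_y·1.3 − 3950·1.8 = 0 → R_y = 7110/1.3 = 5469.23 ≈ 5469 N.
ΣF_y = 0: L_y + 5469.23 − 3950 = 0 → L_y = -1519 N.
ΣF_x = 0: no horizontal applied forces, so L_x = 0.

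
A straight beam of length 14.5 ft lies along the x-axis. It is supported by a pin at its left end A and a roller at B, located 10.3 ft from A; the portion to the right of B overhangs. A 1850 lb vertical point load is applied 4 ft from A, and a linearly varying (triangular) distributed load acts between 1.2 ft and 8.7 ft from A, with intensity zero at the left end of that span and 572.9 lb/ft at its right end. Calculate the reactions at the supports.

A_x = 0, A_y = 1987 lb, B_y = 2012 lb

Resultant of the triangular load: ½ × 572.9 × 7.5 = 2148.375 lb, acting at 6.2 ft from A (one-third of the span from the peak).
ΣM about A: B_y·10.3 − 1850·4 − (½·572.9·7.5)·6.2 = 0 → B_y = 20719.925/10.3 = 2011.64 ≈ 2012 lb.
ΣF_y = 0: A_y + 2011.64 − 1850 − ½·572.9·7.5 = 0 → A_y = 1987 lb.
ΣF_x = 0: no horizontal applied forces, so A_x = 0.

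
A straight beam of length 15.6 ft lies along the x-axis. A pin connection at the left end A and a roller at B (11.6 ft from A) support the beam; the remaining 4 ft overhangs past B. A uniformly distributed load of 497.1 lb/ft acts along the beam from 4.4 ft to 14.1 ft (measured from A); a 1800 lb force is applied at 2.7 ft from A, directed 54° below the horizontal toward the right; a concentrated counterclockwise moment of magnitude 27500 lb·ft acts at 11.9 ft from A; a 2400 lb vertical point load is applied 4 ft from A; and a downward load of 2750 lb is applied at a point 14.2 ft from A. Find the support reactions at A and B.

A_x = -1058 lb, A_y = 5421 lb, B_y = 6007 lb

Resultant of the distributed load: 497.1 × 9.7 = 4821.87 lb at 9.25 ft from A.
Moments about A: B_y·11.6 − (497.1·9.7)·9.25 − 1800·sin54°·2.7 + 27500 − 2400·4 − 2750·14.2 = 0 → B_y = 69684.1/11.6 = 6007.25 ≈ 6007 lb.
ΣF_y = 0: A_y + 6007.25 − 497.1·9.7 − 1800·sin54° − 2400 − 2750 = 0 → A_y = 5421 lb.
ΣF_x = 0: A_x + 1800·cos54° = 0 → A_x = -1058 lb.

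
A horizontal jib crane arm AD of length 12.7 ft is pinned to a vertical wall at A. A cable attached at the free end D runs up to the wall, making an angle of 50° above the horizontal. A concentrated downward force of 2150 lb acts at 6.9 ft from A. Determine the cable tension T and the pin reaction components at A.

T = 1525 lb, A_x = 980.2 lb, A_y = 981.9 lb

ΣM about A: T·sin50°·12.7 − 2150·6.9 = 0 → T = 14835/(12.7·0.766044) = 1524.86 ≈ 1525 lb.
ΣF_x = 0: A_x − T·cos50° = 0 → A_x = 1524.86 × 0.642788 = 980.2 lb.
ΣF_y = 0: A_y + T·sin50° − 2150 = 0 → A_y = 2150 − 1524.86 × 0.766044 = 981.9 lb.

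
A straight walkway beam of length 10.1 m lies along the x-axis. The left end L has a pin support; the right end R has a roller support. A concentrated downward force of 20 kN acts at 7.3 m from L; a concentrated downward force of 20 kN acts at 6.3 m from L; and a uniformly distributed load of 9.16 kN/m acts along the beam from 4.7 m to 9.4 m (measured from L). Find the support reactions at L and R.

Resultant of the distributed load: 9.16 × 4.7 = 43.052 kN at 7.05 m from L.
Moments about L: R_y·10.1 − 20·7.3 − 20·6.3 − (9.16·4.7)·7.05 = 0 → R_y = 575.5166/10.1 = 56.9818 ≈ 56.98 kN.
ΣF_y = 0: L_y + 56.9818 − 20 − 20 − 9.16·4.7 = 0 → L_y = 26.07 kN.
ΣF_x = 0: no horizontal applied forces, so L_x = 0.

L_x = 0, L_y = 26.07 kN, R_y = 56.98 kN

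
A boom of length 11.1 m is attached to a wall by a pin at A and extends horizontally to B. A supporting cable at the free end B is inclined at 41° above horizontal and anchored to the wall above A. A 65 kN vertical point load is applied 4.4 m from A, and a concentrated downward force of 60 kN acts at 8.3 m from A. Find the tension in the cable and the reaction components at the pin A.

T = 107.7 kN, A_x = 81.25 kN, A_y = 54.37 kN

ΣM about A: T·sin41°·11.1 − 65·4.4 − 60·8.3 = 0 → T = 784/(11.1·0.656059) = 107.659 ≈ 107.7 kN.
ΣF_x = 0: A_x − T·cos41° = 0 → A_x = 107.659 × 0.75471 = 81.25 kN.
ΣF_y = 0: A_y + T·sin41° − 65 − 60 = 0 → A_y = 125 − 107.659 × 0.656059 = 54.37 kN.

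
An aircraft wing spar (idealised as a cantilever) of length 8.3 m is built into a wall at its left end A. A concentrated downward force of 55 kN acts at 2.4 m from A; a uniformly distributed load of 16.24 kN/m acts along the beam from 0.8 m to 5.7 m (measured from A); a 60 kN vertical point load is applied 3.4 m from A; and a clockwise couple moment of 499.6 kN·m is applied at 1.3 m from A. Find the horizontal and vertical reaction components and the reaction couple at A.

A_x = 0, A_y = 194.6 kN, M_A = 1094 kN·m

Resultant of the distributed load: 16.24 × 4.9 = 79.576 kN at 3.25 m from A.
ΣF_x = 0: A_x = 0.
ΣF_y = 0: A_y − 55 − 16.24·4.9 − 60 = 0 → A_y = 194.6 kN.
ΣM about A: M_A − 55·2.4 − (16.24·4.9)·3.25 − 60·3.4 − 499.6 = 0 → M_A = 1094 kN·m.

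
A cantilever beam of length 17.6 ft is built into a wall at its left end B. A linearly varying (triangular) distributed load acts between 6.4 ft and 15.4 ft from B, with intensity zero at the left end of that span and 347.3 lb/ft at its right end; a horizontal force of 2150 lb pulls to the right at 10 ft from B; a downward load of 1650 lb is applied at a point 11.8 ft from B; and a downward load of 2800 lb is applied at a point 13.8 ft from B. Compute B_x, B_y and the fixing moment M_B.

Resultant of the triangular load: ½ × 347.3 × 9 = 1562.85 lb, acting at 12.4 ft from B (one-third of the span from the peak).
ΣF_x = 0: B_x + 2150 = 0 → B_x = -2150 lb.
ΣF_y = 0: B_y − ½·347.3·9 − 1650 − 2800 = 0 → B_y = 6013 lb.
ΣM about B: M_B − (½·347.3·9)·12.4 − 1650·11.8 − 2800·13.8 = 0 → M_B = 77490 lb·ft.

B_x = -2150 lb, B_y = 6013 lb, M_B = 77490 lb·ft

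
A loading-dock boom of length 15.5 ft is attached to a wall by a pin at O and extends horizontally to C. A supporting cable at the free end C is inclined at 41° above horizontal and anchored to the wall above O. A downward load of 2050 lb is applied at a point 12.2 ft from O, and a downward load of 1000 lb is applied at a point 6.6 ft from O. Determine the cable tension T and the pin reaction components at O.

T = 3108 lb, O_x = 2346 lb, O_y = 1011 lb

ΣM about O: T·sin41°·15.5 − 2050·12.2 − 1000·6.6 = 0 → T = 31610/(15.5·0.656059) = 3108.49 ≈ 3108 lb.
ΣF_x = 0: O_x − T·cos41° = 0 → O_x = 3108.49 × 0.75471 = 2346 lb.
ΣF_y = 0: O_y + T·sin41° − 2050 − 1000 = 0 → O_y = 3050 − 3108.49 × 0.656059 = 1011 lb.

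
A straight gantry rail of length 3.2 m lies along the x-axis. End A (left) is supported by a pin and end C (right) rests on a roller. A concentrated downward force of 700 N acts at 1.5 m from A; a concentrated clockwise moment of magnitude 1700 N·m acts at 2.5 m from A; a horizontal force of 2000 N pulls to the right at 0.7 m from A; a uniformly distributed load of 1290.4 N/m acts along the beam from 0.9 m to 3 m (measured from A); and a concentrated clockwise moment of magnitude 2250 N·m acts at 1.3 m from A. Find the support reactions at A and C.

Resultant of the distributed load: 1290.4 × 2.1 = 2709.84 N at 1.95 m from A.
ΣM about A: C_y·3.2 − 700·1.5 − 1700 − (1290.4·2.1)·1.95 − 2250 = 0 → C_y = 10284.188/3.2 = 3213.81 ≈ 3214 N.
ΣF_y = 0: A_y + 3213.81 − 700 − 1290.4·2.1 = 0 → A_y = 196.0 N.
ΣF_x = 0: A_x + 2000 = 0 → A_x = -2000 N.

A_x = -2000 N, A_y = 196.0 N, C_y = 3214 N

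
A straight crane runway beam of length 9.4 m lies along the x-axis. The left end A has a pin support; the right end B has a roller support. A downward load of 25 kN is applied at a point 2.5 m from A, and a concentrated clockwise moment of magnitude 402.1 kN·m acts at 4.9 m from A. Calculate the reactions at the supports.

Taking moments about A: B_y·9.4 − 25·2.5 − 402.1 = 0 → B_y = 464.6/9.4 = 49.4255 ≈ 49.43 kN.
ΣF_y = 0: A_y + 49.4255 − 25 = 0 → A_y = -24.43 kN.
ΣF_x = 0: no horizontal applied forces, so A_x = 0.

A_x = 0, A_y = -24.43 kN, B_y = 49.43 kN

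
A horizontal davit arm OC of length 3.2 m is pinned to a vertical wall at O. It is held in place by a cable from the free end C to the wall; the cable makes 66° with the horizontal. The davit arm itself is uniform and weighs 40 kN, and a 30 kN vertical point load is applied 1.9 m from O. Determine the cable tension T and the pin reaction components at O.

ΣM about O: T·sin66°·3.2 − 40·1.6 − 30·1.9 = 0 → T = 121/(3.2·0.913545) = 41.391 ≈ 41.39 kN.
ΣF_x = 0: O_x − T·cos66° = 0 → O_x = 41.391 × 0.406737 = 16.84 kN.
ΣF_y = 0: O_y + T·sin66° − 40 − 30 = 0 → O_y = 70 − 41.391 × 0.913545 = 32.19 kN.

T = 41.39 kN, O_x = 16.84 kN, O_y = 32.19 kN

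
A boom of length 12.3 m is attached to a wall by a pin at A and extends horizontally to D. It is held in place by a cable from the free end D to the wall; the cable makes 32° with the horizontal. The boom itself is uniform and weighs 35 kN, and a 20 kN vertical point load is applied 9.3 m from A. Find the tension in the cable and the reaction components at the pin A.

ΣM about A: T·sin32°·12.3 − 35·6.15 − 20·9.3 = 0 → T = 401.25/(12.3·0.529919) = 61.5603 ≈ 61.56 kN.
ΣF_x = 0: A_x − T·cos32° = 0 → A_x = 61.5603 × 0.848048 = 52.21 kN.
ΣF_y = 0: A_y + T·sin32° − 35 − 20 = 0 → A_y = 55 − 61.5603 × 0.529919 = 22.38 kN.

T = 61.56 kN, A_x = 52.21 kN, A_y = 22.38 kN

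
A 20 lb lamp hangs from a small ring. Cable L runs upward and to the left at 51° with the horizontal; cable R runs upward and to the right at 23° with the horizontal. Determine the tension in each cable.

ΣF_x = 0: −T_L·cos51° + T_R·cos23° = 0 → T_R = 0.683669·T_L.
ΣF_y = 0: T_L·sin51° + T_R·sin23° = 20.
Substitute: T_L·(0.777146 + 0.683669·0.390731) = 20 → T_L = 19.152 ≈ 19.15 lb.
Then T_R = 0.683669 × 19.152 = 13.09 lb.

T_L = 19.15 lb, T_R = 13.09 lb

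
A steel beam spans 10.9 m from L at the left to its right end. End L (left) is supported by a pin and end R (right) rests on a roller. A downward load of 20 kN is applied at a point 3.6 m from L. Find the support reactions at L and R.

ΣM about L: R_y·10.9 − 20·3.6 = 0 → R_y = 72/10.9 = 6.6055 ≈ 6.606 kN.
ΣF_y = 0: L_y + 6.6055 − 20 = 0 → L_y = 13.39 kN.
ΣF_x = 0: no horizontal applied forces, so L_x = 0.

L_x = 0, L_y = 13.39 kN, R_y = 6.606 kN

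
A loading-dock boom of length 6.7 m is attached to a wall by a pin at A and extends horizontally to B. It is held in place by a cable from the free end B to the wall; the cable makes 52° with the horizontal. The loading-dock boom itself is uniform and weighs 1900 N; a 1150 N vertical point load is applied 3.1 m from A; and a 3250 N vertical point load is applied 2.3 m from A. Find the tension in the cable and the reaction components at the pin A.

T = 3297 N, A_x = 2030 N, A_y = 3702 N

ΣM about A: T·sin52°·6.7 − 1900·3.35 − 1150·3.1 − 3250·2.3 = 0 → T = 17405/(6.7·0.788011) = 3296.61 ≈ 3297 N.
ΣF_x = 0: A_x − T·cos52° = 0 → A_x = 3296.61 × 0.615661 = 2030 N.
ΣF_y = 0: A_y + T·sin52° − 1900 − 1150 − 3250 = 0 → A_y = 6300 − 3296.61 × 0.788011 = 3702 N.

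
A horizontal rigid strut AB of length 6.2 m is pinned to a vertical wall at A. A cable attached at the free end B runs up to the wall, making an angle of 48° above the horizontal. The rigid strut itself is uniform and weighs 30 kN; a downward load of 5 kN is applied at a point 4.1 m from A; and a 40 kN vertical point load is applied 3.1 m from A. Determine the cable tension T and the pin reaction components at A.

T = 51.55 kN, A_x = 34.49 kN, A_y = 36.69 kN

ΣM about A: T·sin48°·6.2 − 30·3.1 − 5·4.1 − 40·3.1 = 0 → T = 237.5/(6.2·0.743145) = 51.5464 ≈ 51.55 kN.
ΣF_x = 0: A_x − T·cos48° = 0 → A_x = 51.5464 × 0.669131 = 34.49 kN.
ΣF_y = 0: A_y + T·sin48° − 30 − 5 − 40 = 0 → A_y = 75 − 51.5464 × 0.743145 = 36.69 kN.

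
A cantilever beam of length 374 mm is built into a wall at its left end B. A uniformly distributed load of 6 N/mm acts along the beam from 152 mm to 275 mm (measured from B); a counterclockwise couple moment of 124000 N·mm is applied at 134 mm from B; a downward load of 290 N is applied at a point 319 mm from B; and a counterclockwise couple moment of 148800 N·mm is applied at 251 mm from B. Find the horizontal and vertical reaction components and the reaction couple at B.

Resultant of the distributed load: 6 × 123 = 738 N at 213.5 mm from B.
ΣF_x = 0: B_x = 0.
ΣF_y = 0: B_y − 6·123 − 290 = 0 → B_y = 1028 N.
ΣM about B: M_B − (6·123)·213.5 + 124000 − 290·319 + 148800 = 0 → M_B = -22730 N·mm.

B_x = 0, B_y = 1028 N, M_B = -22730 N·mm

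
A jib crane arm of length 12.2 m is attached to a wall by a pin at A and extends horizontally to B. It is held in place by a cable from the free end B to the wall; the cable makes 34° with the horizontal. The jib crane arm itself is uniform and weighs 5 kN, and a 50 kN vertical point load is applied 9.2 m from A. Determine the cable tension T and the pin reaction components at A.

ΣM about A: T·sin34°·12.2 − 5·6.1 − 50·9.2 = 0 → T = 490.5/(12.2·0.559193) = 71.8981 ≈ 71.90 kN.
ΣF_x = 0: A_x − T·cos34° = 0 → A_x = 71.8981 × 0.829038 = 59.61 kN.
ΣF_y = 0: A_y + T·sin34° − 5 − 50 = 0 → A_y = 55 − 71.8981 × 0.559193 = 14.80 kN.

T = 71.90 kN, A_x = 59.61 kN, A_y = 14.80 kN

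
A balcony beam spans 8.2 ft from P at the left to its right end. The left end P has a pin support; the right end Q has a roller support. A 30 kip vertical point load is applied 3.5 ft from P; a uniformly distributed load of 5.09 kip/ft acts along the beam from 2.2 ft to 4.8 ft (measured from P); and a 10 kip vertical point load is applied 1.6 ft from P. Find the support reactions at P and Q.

P_x = 0, P_y = 32.83 kip, Q_y = 20.40 kip

Resultant of the distributed load: 5.09 × 2.6 = 13.234 kip at 3.5 ft from P.
ΣM about P: Q_y·8.2 − 30·3.5 − (5.09·2.6)·3.5 − 10·1.6 = 0 → Q_y = 167.319/8.2 = 20.4048 ≈ 20.40 kip.
ΣF_y = 0: P_y + 20.4048 − 30 − 5.09·2.6 − 10 = 0 → P_y = 32.83 kip.
ΣF_x = 0: no horizontal applied forces, so P_x = 0.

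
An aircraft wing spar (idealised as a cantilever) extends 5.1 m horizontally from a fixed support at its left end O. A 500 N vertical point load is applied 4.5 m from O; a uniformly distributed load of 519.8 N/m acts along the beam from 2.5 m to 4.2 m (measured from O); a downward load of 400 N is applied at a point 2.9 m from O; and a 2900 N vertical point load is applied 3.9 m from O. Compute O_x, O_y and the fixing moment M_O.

Resultant of the distributed load: 519.8 × 1.7 = 883.66 N at 3.35 m from O.
ΣF_x = 0: O_x = 0.
ΣF_y = 0: O_y − 500 − 519.8·1.7 − 400 − 2900 = 0 → O_y = 4684 N.
ΣM about O: M_O − 500·4.5 − (519.8·1.7)·3.35 − 400·2.9 − 2900·3.9 = 0 → M_O = 17680 N·m.

O_x = 0, O_y = 4684 N, M_O = 17680 N·m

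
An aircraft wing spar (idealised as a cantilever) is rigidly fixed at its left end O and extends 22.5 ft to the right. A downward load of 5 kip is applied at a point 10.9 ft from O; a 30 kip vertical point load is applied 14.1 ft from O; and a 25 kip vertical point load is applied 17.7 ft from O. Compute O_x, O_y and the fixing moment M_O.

O_x = 0, O_y = 60.00 kip, M_O = 920.0 kip·ft

ΣF_x = 0: O_x = 0.
ΣF_y = 0: O_y − 5 − 30 − 25 = 0 → O_y = 60.00 kip.
ΣM about O: M_O − 5·10.9 − 30·14.1 − 25·17.7 = 0 → M_O = 920.0 kip·ft.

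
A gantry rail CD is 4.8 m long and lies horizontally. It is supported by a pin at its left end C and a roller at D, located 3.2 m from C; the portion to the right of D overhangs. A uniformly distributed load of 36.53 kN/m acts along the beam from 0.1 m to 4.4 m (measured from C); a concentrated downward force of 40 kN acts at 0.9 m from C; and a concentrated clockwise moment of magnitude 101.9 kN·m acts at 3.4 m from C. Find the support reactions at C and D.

Resultant of the distributed load: 36.53 × 4.3 = 157.079 kN at 2.25 m from C.
ΣM about C: D_y·3.2 − (36.53·4.3)·2.25 − 40·0.9 − 101.9 = 0 → D_y = 491.32775/3.2 = 153.54 ≈ 153.5 kN.
ΣF_y = 0: C_y + 153.54 − 36.53·4.3 − 40 = 0 → C_y = 43.54 kN.
ΣF_x = 0: no horizontal applied forces, so C_x = 0.

C_x = 0, C_y = 43.54 kN, D_y = 153.5 kN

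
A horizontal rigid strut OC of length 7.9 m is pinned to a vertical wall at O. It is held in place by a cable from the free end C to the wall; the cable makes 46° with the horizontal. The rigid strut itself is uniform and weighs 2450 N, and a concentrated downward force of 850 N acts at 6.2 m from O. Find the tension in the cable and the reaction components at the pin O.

ΣM about O: T·sin46°·7.9 − 2450·3.95 − 850·6.2 = 0 → T = 14947.5/(7.9·0.71934) = 2630.31 ≈ 2630 N.
ΣF_x = 0: O_x − T·cos46° = 0 → O_x = 2630.31 × 0.694658 = 1827 N.
ΣF_y = 0: O_y + T·sin46° − 2450 − 850 = 0 → O_y = 3300 − 2630.31 × 0.71934 = 1408 N.

T = 2630 N, O_x = 1827 N, O_y = 1408 N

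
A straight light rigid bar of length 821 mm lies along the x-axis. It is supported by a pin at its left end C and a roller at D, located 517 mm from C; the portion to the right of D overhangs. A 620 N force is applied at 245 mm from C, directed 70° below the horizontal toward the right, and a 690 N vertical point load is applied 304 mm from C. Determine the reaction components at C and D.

C_x = -212.1 N, C_y = 590.8 N, D_y = 681.8 N

ΣM about C: D_y·517 − 620·sin70°·245 − 690·304 = 0 → D_y = 352499/517 = 681.816 ≈ 681.8 N.
ΣF_y = 0: C_y + 681.816 − 620·sin70° − 690 = 0 → C_y = 590.8 N.
ΣF_x = 0: C_x + 620·cos70° = 0 → C_x = -212.1 N.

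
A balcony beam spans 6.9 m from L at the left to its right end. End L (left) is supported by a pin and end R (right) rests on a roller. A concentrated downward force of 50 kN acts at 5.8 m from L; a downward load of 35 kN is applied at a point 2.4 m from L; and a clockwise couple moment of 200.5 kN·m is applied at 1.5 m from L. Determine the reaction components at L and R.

L_x = 0, L_y = 1.739 kN, R_y = 83.26 kN

Moments about L: R_y·6.9 − 50·5.8 − 35·2.4 − 200.5 = 0 → R_y = 574.5/6.9 = 83.2609 ≈ 83.26 kN.
ΣF_y = 0: L_y + 83.2609 − 50 − 35 = 0 → L_y = 1.739 kN.
ΣF_x = 0: no horizontal applied forces, so L_x = 0.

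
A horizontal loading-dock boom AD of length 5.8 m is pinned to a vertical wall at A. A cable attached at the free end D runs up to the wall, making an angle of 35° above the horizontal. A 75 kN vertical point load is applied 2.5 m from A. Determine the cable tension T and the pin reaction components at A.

ΣM about A: T·sin35°·5.8 − 75·2.5 = 0 → T = 187.5/(5.8·0.573576) = 56.3615 ≈ 56.36 kN.
ΣF_x = 0: A_x − T·cos35° = 0 → A_x = 56.3615 × 0.819152 = 46.17 kN.
ΣF_y = 0: A_y + T·sin35° − 75 = 0 → A_y = 75 − 56.3615 × 0.573576 = 42.67 kN.

T = 56.36 kN, A_x = 46.17 kN, A_y = 42.67 kN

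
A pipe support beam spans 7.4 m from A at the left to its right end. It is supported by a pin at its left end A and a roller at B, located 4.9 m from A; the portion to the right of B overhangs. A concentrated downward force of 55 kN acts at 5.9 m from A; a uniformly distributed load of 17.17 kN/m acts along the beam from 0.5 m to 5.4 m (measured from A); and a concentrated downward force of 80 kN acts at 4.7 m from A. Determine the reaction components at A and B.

A_x = 0, A_y = 25.52 kN, B_y = 193.6 kN

Resultant of the distributed load: 17.17 × 4.9 = 84.133 kN at 2.95 m from A.
Moments about A: B_y·4.9 − 55·5.9 − (17.17·4.9)·2.95 − 80·4.7 = 0 → B_y = 948.69235/4.9 = 193.611 ≈ 193.6 kN.
ΣF_y = 0: A_y + 193.611 − 55 − 17.17·4.9 − 80 = 0 → A_y = 25.52 kN.
ΣF_x = 0: no horizontal applied forces, so A_x = 0.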